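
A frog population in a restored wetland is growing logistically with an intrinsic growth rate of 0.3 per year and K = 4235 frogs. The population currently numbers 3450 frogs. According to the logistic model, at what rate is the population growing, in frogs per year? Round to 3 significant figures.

192 frogs per year

dN/dt = rN(1 − N/K) = 0.3 × 3450 × (1 − 3450/4235).
1 − 3450/4235 = 0.18536; dN/dt = 0.3 × 3450 × 0.18536 = 191.85.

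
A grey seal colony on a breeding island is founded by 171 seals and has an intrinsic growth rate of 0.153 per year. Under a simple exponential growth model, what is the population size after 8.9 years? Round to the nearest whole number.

667 seals

N(t) = N₀·e^(rt) = 171 × e^(0.153×8.9) = 171 × e^1.362.
e^1.362 ≈ 3.9028, so N ≈ 171 × 3.9028 = 667.383.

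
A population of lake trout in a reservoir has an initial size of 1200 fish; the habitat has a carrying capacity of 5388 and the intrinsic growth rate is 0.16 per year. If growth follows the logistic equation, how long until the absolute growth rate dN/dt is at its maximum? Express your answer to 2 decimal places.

Logistic growth is fastest at N = K/2 = 2694.
A = (K − N₀)/N₀ = 3.49. Set K/(1 + A·e^(−rt)) = K/2 → A·e^(−rt) = 1.
e^(−0.16t) = 1/3.49 = 0.286533, so t = ln(3.49)/0.16 = 1.2499/0.16 = 7.8119.

7.81 years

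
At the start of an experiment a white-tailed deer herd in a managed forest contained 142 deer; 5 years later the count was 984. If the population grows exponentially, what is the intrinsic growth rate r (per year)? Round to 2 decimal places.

From N(t) = N₀·e^(rt): e^(r·5) = 984/142 = 6.9296.
r·5 = ln(6.9296) = 1.9358, so r = 1.9358/5 = 0.38716.

0.39 per year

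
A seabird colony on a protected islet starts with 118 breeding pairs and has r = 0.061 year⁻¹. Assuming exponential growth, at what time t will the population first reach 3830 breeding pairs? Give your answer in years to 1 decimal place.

Set N₀·e^(rt) = 3830: e^(0.061·t) = 3830/118 = 32.458.
0.061·t = ln(32.458) = 3.4799, so t = 3.4799/0.061 = 57.048.

57.0 years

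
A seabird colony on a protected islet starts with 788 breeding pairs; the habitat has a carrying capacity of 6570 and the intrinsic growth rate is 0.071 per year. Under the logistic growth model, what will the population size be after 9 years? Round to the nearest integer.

A = (K − N₀)/N₀ = (6570 − 788)/788 = 7.3376.
N(t) = K/(1 + A·e^(−rt)) = 6570/(1 + 7.3376×e^(−0.071×9)).
e^(−0.639) = 0.52782; denominator = 1 + 7.3376×0.52782 = 4.8729.
N = 6570/4.8729 = 1348.27.

1348 breeding pairs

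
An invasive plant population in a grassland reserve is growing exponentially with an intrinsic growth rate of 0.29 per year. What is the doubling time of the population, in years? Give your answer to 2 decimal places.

Doubling time t_d = ln(2)/r = 0.6931/0.29 = 2.3902.

2.39 years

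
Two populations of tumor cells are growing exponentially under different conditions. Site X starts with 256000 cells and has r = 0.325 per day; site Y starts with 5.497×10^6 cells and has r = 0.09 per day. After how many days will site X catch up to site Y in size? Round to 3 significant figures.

13.1 days

Set 256000·e^(0.325t) = 5.497×10^6·e^(0.09t).
e^((0.325 − 0.09)t) = 5.497×10^6/256000 → e^(0.235·t) = 21.473.
0.235·t = ln(21.473) = 3.0668, so t = 3.0668/0.235 = 13.05.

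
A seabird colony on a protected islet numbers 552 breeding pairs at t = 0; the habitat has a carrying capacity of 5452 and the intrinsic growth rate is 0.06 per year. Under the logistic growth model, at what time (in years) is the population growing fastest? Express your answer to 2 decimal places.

Logistic growth is fastest at N = K/2 = 2726.
A = (K − N₀)/N₀ = 8.8768. Set K/(1 + A·e^(−rt)) = K/2 → A·e^(−rt) = 1.
e^(−0.06t) = 1/8.8768 = 0.112653, so t = ln(8.8768)/0.06 = 2.1834/0.06 = 36.391.

36.39 years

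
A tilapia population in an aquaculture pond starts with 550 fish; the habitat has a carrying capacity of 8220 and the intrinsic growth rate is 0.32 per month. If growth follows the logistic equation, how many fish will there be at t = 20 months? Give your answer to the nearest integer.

8034 fish

A = (K − N₀)/N₀ = (8220 − 550)/550 = 13.945.
N(t) = K/(1 + A·e^(−rt)) = 8220/(1 + 13.945×e^(−0.32×20)).
e^(−6.4) = 0.0016616; denominator = 1 + 13.945×0.0016616 = 1.0232.
N = 8220/1.0232 = 8033.85.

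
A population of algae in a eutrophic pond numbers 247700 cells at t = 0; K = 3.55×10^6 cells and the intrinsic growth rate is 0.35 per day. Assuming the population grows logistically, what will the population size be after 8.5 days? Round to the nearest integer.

A = (K − N₀)/N₀ = (3.55×10^6 − 247700)/247700 = 13.332.
N(t) = K/(1 + A·e^(−rt)) = 3.55×10^6/(1 + 13.332×e^(−0.35×8.5)).
e^(−2.975) = 0.051047; denominator = 1 + 13.332×0.051047 = 1.6806.
N = 3.55×10^6/1.6806 = 2.112395×10^6.

2112395 cells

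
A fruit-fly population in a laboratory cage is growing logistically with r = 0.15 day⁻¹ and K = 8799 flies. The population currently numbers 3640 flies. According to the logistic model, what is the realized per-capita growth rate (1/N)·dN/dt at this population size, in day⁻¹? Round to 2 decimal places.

0.09 per day

(1/N)·dN/dt = r(1 − N/K) = 0.15 × (1 − 3640/8799).
= 0.15 × 0.58632 = 0.087947.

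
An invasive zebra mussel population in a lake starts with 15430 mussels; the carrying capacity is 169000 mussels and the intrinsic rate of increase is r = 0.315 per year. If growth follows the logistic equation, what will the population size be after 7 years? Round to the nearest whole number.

80580 mussels

A = (K − N₀)/N₀ = (169000 − 15430)/15430 = 9.9527.
N(t) = K/(1 + A·e^(−rt)) = 169000/(1 + 9.9527×e^(−0.315×7)).
e^(−2.205) = 0.11025; denominator = 1 + 9.9527×0.11025 = 2.0973.
N = 169000/2.0973 = 80580.2.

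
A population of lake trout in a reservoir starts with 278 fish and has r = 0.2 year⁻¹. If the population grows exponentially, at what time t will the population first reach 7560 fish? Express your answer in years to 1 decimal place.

16.5 years

Set N₀·e^(rt) = 7560: e^(0.2·t) = 7560/278 = 27.194.
0.2·t = ln(27.194) = 3.303, so t = 3.303/0.2 = 16.515.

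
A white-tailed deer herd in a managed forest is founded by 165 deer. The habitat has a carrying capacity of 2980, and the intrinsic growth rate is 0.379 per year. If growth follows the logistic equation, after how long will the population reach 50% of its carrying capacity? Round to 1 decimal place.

7.5 years

A = (K − N₀)/N₀ = (2980 − 165)/165 = 17.061.
Solve 2980/(1 + 17.061·e^(−0.379t)) = 1490: 1 + 17.061·e^(−0.379t) = 2, so e^(−0.379t) = 0.0586146.
−0.379·t = ln(0.0586146) = -2.8368, so t = 2.8368/0.379 = 7.4849.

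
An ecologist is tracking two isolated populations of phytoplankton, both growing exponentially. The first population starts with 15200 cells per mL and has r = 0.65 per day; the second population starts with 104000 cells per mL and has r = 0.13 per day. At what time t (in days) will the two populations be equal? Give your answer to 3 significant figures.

Set 15200·e^(0.65t) = 104000·e^(0.13t).
e^((0.65 − 0.13)t) = 104000/15200 → e^(0.52·t) = 6.8421.
0.52·t = ln(6.8421) = 1.9231, so t = 1.9231/0.52 = 3.6983.

3.70 days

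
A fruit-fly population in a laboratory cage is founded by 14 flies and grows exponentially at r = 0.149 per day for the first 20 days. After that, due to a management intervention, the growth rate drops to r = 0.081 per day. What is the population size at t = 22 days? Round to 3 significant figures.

Phase 1: N(20) = 14·e^(0.149×20) = 14·e^2.98 = 275.629.
Phase 2 runs for 22 − 20 = 2 days at r = 0.081.
N(22) = 275.629·e^(0.081×2) = 275.629·e^0.162 = 324.102.

324 flies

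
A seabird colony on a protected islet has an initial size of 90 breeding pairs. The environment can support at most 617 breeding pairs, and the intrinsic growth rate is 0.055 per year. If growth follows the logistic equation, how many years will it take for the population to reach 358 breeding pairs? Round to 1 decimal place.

A = (K − N₀)/N₀ = (617 − 90)/90 = 5.8556.
Solve 617/(1 + 5.8556·e^(−0.055t)) = 358: 1 + 5.8556·e^(−0.055t) = 1.7235, so e^(−0.055t) = 0.123552.
−0.055·t = ln(0.123552) = -2.0911, so t = 2.0911/0.055 = 38.02.

38.0 years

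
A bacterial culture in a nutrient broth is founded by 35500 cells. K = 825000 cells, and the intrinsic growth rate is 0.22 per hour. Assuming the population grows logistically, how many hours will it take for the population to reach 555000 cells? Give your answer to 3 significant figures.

A = (K − N₀)/N₀ = (825000 − 35500)/35500 = 22.239.
Solve 825000/(1 + 22.239·e^(−0.22t)) = 555000: 1 + 22.239·e^(−0.22t) = 1.4865, so e^(−0.22t) = 0.0218749.
−0.22·t = ln(0.0218749) = -3.8224, so t = 3.8224/0.22 = 17.375.

17.4 hours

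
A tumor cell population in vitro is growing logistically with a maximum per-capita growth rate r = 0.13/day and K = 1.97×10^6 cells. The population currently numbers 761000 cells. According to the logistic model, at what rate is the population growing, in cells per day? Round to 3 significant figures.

dN/dt = rN(1 − N/K) = 0.13 × 761000 × (1 − 761000/1.97×10^6).
1 − 761000/1.97×10^6 = 0.61371; dN/dt = 0.13 × 761000 × 0.61371 = 60714.

60700 cells per day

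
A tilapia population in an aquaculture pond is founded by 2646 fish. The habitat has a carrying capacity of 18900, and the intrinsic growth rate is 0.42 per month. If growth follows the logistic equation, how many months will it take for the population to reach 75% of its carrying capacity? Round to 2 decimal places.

A = (K − N₀)/N₀ = (18900 − 2646)/2646 = 6.1429.
Solve 18900/(1 + 6.1429·e^(−0.42t)) = 14175: 1 + 6.1429·e^(−0.42t) = 1.3333, so e^(−0.42t) = 0.0542636.
−0.42·t = ln(0.0542636) = -2.9139, so t = 2.9139/0.42 = 6.9379.

6.94 months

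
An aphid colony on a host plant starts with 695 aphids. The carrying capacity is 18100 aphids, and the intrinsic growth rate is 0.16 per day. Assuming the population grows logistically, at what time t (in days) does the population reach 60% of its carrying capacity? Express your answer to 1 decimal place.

22.7 days

A = (K − N₀)/N₀ = (18100 − 695)/695 = 25.043.
Solve 18100/(1 + 25.043·e^(−0.16t)) = 10860: 1 + 25.043·e^(−0.16t) = 1.6667, so e^(−0.16t) = 0.0266207.
−0.16·t = ln(0.0266207) = -3.6261, so t = 3.6261/0.16 = 22.663.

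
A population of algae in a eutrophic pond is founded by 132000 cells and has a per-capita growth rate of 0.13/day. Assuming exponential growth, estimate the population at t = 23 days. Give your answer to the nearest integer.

N(t) = N₀·e^(rt) = 132000 × e^(0.13×23) = 132000 × e^2.99.
e^2.99 ≈ 19.886, so N ≈ 132000 × 19.886 = 2.62491×10^6.

2624910 cells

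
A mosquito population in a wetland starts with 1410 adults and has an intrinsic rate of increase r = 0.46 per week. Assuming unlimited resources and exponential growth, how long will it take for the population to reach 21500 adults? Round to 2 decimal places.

5.92 weeks

Set N₀·e^(rt) = 21500: e^(0.46·t) = 21500/1410 = 15.248.
0.46·t = ln(15.248) = 2.7245, so t = 2.7245/0.46 = 5.9227.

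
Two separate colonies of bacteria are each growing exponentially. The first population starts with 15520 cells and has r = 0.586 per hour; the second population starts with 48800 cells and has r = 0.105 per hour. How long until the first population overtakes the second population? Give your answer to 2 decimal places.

2.38 hours

Set 15520·e^(0.586t) = 48800·e^(0.105t).
e^((0.586 − 0.105)t) = 48800/15520 → e^(0.481·t) = 3.1443.
0.481·t = ln(3.1443) = 1.1456, so t = 1.1456/0.481 = 2.3817.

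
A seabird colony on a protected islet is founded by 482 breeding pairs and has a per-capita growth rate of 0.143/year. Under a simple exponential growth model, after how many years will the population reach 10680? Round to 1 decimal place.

Set N₀·e^(rt) = 10680: e^(0.143·t) = 10680/482 = 22.158.
0.143·t = ln(22.158) = 3.0982, so t = 3.0982/0.143 = 21.666.

21.7 years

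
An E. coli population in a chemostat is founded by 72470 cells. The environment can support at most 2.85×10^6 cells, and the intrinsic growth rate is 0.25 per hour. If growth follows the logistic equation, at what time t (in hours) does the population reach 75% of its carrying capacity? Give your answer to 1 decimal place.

A = (K − N₀)/N₀ = (2.85×10^6 − 72470)/72470 = 38.327.
Solve 2.85×10^6/(1 + 38.327·e^(−0.25t)) = 2.1375×10^6: 1 + 38.327·e^(−0.25t) = 1.3333, so e^(−0.25t) = 0.00869718.
−0.25·t = ln(0.00869718) = -4.7448, so t = 4.7448/0.25 = 18.979.

19.0 hours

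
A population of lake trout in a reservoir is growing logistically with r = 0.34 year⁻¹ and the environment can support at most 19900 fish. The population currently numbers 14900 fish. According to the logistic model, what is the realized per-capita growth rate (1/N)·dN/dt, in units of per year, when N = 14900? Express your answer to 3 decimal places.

0.085 per year

(1/N)·dN/dt = r(1 − N/K) = 0.34 × (1 − 14900/19900).
= 0.34 × 0.25126 = 0.085427.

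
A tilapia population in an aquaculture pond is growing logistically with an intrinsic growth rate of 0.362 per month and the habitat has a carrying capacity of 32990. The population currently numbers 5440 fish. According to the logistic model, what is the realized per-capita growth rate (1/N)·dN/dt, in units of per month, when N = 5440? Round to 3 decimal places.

(1/N)·dN/dt = r(1 − N/K) = 0.362 × (1 − 5440/32990).
= 0.362 × 0.8351 = 0.30231.

0.302 per month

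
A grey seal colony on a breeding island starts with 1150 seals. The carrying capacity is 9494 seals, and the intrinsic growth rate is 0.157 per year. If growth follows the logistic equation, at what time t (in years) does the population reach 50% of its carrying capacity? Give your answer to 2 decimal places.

A = (K − N₀)/N₀ = (9494 − 1150)/1150 = 7.2557.
Solve 9494/(1 + 7.2557·e^(−0.157t)) = 4747: 1 + 7.2557·e^(−0.157t) = 2, so e^(−0.157t) = 0.137824.
−0.157·t = ln(0.137824) = -1.9818, so t = 1.9818/0.157 = 12.623.

12.62 years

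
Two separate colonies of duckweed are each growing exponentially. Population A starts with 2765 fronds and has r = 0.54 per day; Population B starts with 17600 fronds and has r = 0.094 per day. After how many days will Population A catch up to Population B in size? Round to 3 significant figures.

4.15 days

Set 2765·e^(0.54t) = 17600·e^(0.094t).
e^((0.54 − 0.094)t) = 17600/2765 → e^(0.446·t) = 6.3653.
0.446·t = ln(6.3653) = 1.8509, so t = 1.8509/0.446 = 4.1499.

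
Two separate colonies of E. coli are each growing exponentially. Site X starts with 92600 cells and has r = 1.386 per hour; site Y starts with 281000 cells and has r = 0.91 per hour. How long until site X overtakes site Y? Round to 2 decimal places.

2.33 hours

Set 92600·e^(1.386t) = 281000·e^(0.91t).
e^((1.386 − 0.91)t) = 281000/92600 → e^(0.476·t) = 3.0346.
0.476·t = ln(3.0346) = 1.1101, so t = 1.1101/0.476 = 2.3321.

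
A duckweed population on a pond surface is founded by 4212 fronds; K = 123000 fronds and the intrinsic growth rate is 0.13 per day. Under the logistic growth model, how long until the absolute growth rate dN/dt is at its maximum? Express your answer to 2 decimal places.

25.69 days

Logistic growth is fastest at N = K/2 = 61500.
A = (K − N₀)/N₀ = 28.202. Set K/(1 + A·e^(−rt)) = K/2 → A·e^(−rt) = 1.
e^(−0.13t) = 1/28.202 = 0.0354581, so t = ln(28.202)/0.13 = 3.3394/0.13 = 25.688.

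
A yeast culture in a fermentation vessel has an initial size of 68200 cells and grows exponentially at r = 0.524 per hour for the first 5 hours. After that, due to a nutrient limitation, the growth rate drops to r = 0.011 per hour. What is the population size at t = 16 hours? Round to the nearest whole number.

1057269 cells

Phase 1: N(5) = 68200·e^(0.524×5) = 68200·e^2.62 = 936776.
Phase 2 runs for 16 − 5 = 11 hours at r = 0.011.
N(16) = 936776·e^(0.011×11) = 936776·e^0.121 = 1.057269×10^6.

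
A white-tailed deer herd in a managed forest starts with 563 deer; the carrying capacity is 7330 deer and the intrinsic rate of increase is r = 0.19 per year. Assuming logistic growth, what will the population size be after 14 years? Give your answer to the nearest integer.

3982 deer

A = (K − N₀)/N₀ = (7330 − 563)/563 = 12.02.
N(t) = K/(1 + A·e^(−rt)) = 7330/(1 + 12.02×e^(−0.19×14)).
e^(−2.66) = 0.069948; denominator = 1 + 12.02×0.069948 = 1.8407.
N = 7330/1.8407 = 3982.08.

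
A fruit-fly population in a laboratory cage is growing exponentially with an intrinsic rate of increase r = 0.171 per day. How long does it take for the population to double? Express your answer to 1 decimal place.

Doubling time t_d = ln(2)/r = 0.6931/0.171 = 4.0535.

4.1 days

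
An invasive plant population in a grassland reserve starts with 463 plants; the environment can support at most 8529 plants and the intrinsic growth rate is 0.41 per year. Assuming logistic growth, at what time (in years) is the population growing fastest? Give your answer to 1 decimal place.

7.0 years

Logistic growth is fastest at N = K/2 = 4264.5.
A = (K − N₀)/N₀ = 17.421. Set K/(1 + A·e^(−rt)) = K/2 → A·e^(−rt) = 1.
e^(−0.41t) = 1/17.421 = 0.0574014, so t = ln(17.421)/0.41 = 2.8577/0.41 = 6.97.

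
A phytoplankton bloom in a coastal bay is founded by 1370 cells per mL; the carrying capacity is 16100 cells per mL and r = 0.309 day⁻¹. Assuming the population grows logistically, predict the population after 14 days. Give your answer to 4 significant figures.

A = (K − N₀)/N₀ = (16100 − 1370)/1370 = 10.752.
N(t) = K/(1 + A·e^(−rt)) = 16100/(1 + 10.752×e^(−0.309×14)).
e^(−4.326) = 0.01322; denominator = 1 + 10.752×0.01322 = 1.1421.
N = 16100/1.1421 = 14096.3.

14100 cells per mL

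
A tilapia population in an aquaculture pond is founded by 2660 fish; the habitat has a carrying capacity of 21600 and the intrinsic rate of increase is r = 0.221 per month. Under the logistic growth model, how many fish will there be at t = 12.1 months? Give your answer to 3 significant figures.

A = (K − N₀)/N₀ = (21600 − 2660)/2660 = 7.1203.
N(t) = K/(1 + A·e^(−rt)) = 21600/(1 + 7.1203×e^(−0.221×12.1)).
e^(−2.674) = 0.068969; denominator = 1 + 7.1203×0.068969 = 1.4911.
N = 21600/1.4911 = 14486.2.

14500 fish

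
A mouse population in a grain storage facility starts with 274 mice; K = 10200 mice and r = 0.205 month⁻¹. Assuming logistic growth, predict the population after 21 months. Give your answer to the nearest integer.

A = (K − N₀)/N₀ = (10200 − 274)/274 = 36.226.
N(t) = K/(1 + A·e^(−rt)) = 10200/(1 + 36.226×e^(−0.205×21)).
e^(−4.305) = 0.013501; denominator = 1 + 36.226×0.013501 = 1.4891.
N = 10200/1.4891 = 6849.84.

6850 mice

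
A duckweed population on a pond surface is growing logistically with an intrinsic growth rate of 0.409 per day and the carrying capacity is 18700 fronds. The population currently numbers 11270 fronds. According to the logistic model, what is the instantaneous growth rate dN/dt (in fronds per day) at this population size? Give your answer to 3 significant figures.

dN/dt = rN(1 − N/K) = 0.409 × 11270 × (1 − 11270/18700).
1 − 11270/18700 = 0.39733; dN/dt = 0.409 × 11270 × 0.39733 = 1831.4.

1830 fronds per day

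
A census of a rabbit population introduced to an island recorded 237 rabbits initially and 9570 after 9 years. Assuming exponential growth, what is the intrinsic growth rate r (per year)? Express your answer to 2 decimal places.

0.41 per year

From N(t) = N₀·e^(rt): e^(r·9) = 9570/237 = 40.38.
r·9 = ln(40.38) = 3.6983, so r = 3.6983/9 = 0.41093.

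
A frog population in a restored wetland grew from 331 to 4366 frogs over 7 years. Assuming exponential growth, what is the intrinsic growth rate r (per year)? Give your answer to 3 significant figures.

From N(t) = N₀·e^(rt): e^(r·7) = 4366/331 = 13.19.
r·7 = ln(13.19) = 2.5795, so r = 2.5795/7 = 0.3685.

0.368 per year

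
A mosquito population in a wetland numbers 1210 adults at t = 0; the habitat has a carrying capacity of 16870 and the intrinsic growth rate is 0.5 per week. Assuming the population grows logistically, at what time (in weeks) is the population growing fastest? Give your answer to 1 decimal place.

5.1 weeks

Logistic growth is fastest at N = K/2 = 8435.
A = (K − N₀)/N₀ = 12.942. Set K/(1 + A·e^(−rt)) = K/2 → A·e^(−rt) = 1.
e^(−0.5t) = 1/12.942 = 0.0772669, so t = ln(12.942)/0.5 = 2.5605/0.5 = 5.121.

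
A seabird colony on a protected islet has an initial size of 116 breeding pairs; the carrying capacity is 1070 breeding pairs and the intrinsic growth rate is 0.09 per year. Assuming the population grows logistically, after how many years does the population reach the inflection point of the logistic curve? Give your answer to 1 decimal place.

23.4 years

Logistic growth is fastest at N = K/2 = 535.
A = (K − N₀)/N₀ = 8.2241. Set K/(1 + A·e^(−rt)) = K/2 → A·e^(−rt) = 1.
e^(−0.09t) = 1/8.2241 = 0.121593, so t = ln(8.2241)/0.09 = 2.1071/0.09 = 23.412.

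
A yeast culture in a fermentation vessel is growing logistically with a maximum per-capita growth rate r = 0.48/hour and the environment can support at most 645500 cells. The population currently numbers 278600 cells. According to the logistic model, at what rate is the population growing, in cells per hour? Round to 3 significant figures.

dN/dt = rN(1 − N/K) = 0.48 × 278600 × (1 − 278600/645500).
1 − 278600/645500 = 0.5684; dN/dt = 0.48 × 278600 × 0.5684 = 76011.

76000 cells per hour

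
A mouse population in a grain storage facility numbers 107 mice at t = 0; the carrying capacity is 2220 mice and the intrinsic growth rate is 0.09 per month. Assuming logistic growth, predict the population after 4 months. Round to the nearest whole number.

150 mice

A = (K − N₀)/N₀ = (2220 − 107)/107 = 19.748.
N(t) = K/(1 + A·e^(−rt)) = 2220/(1 + 19.748×e^(−0.09×4)).
e^(−0.36) = 0.69768; denominator = 1 + 19.748×0.69768 = 14.777.
N = 2220/14.777 = 150.229.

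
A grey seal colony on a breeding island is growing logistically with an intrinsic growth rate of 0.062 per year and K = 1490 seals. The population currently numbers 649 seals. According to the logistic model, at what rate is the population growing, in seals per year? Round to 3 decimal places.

22.712 seals per year

dN/dt = rN(1 − N/K) = 0.062 × 649 × (1 − 649/1490).
1 − 649/1490 = 0.56443; dN/dt = 0.062 × 649 × 0.56443 = 22.712.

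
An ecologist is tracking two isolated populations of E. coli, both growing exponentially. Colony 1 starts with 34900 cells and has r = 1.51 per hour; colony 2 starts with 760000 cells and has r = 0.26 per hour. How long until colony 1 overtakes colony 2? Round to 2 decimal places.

Set 34900·e^(1.51t) = 760000·e^(0.26t).
e^((1.51 − 0.26)t) = 760000/34900 → e^(1.25·t) = 21.777.
1.25·t = ln(21.777) = 3.0808, so t = 3.0808/1.25 = 2.4647.

2.46 hours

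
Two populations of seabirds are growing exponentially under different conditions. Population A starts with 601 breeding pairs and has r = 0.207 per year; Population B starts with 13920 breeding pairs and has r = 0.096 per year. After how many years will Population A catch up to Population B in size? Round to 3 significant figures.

28.3 years

Set 601·e^(0.207t) = 13920·e^(0.096t).
e^((0.207 − 0.096)t) = 13920/601 → e^(0.111·t) = 23.161.
0.111·t = ln(23.161) = 3.1425, so t = 3.1425/0.111 = 28.311.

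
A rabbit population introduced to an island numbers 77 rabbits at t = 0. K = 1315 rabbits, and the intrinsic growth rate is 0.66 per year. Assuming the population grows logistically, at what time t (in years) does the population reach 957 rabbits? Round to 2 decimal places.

5.70 years

A = (K − N₀)/N₀ = (1315 − 77)/77 = 16.078.
Solve 1315/(1 + 16.078·e^(−0.66t)) = 957: 1 + 16.078·e^(−0.66t) = 1.3741, so e^(−0.66t) = 0.023267.
−0.66·t = ln(0.023267) = -3.7607, so t = 3.7607/0.66 = 5.6981.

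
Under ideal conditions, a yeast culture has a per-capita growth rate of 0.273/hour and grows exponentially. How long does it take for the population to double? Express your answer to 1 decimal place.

Doubling time t_d = ln(2)/r = 0.6931/0.273 = 2.539.

2.5 hours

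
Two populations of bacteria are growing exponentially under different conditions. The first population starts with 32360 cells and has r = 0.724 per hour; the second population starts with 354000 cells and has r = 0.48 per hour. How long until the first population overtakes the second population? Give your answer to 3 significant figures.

Set 32360·e^(0.724t) = 354000·e^(0.48t).
e^((0.724 − 0.48)t) = 354000/32360 → e^(0.244·t) = 10.939.
0.244·t = ln(10.939) = 2.3924, so t = 2.3924/0.244 = 9.8048.

9.80 hours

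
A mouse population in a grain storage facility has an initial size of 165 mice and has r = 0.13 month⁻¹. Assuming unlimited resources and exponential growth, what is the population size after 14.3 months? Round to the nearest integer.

N(t) = N₀·e^(rt) = 165 × e^(0.13×14.3) = 165 × e^1.859.
e^1.859 ≈ 6.4173, so N ≈ 165 × 6.4173 = 1058.86.

1059 mice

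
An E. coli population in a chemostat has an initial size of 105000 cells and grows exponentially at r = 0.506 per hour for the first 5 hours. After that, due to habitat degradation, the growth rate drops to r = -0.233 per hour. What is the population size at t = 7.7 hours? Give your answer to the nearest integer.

702651 cells

Phase 1: N(5) = 105000·e^(0.506×5) = 105000·e^2.53 = 1.318118×10^6.
Phase 2 runs for 7.7 − 5 = 2.7 hours at r = -0.233.
N(7.7) = 1.318118×10^6·e^(-0.233×2.7) = 1.318118×10^6·e^-0.6291 = 702651.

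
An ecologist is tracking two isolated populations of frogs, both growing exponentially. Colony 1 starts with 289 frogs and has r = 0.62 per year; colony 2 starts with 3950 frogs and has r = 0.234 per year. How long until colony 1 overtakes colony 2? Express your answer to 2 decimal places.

6.77 years

Set 289·e^(0.62t) = 3950·e^(0.234t).
e^((0.62 − 0.234)t) = 3950/289 → e^(0.386·t) = 13.668.
0.386·t = ln(13.668) = 2.615, so t = 2.615/0.386 = 6.7747.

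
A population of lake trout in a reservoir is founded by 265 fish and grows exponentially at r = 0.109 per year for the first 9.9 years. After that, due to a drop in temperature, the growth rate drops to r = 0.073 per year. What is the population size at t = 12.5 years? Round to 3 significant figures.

943 fish

Phase 1: N(9.9) = 265·e^(0.109×9.9) = 265·e^1.079 = 779.638.
Phase 2 runs for 12.5 − 9.9 = 2.6 years at r = 0.073.
N(12.5) = 779.638·e^(0.073×2.6) = 779.638·e^0.1898 = 942.589.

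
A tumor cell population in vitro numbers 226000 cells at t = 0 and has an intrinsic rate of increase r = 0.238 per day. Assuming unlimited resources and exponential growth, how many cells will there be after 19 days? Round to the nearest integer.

20796396 cells

N(t) = N₀·e^(rt) = 226000 × e^(0.238×19) = 226000 × e^4.522.
e^4.522 ≈ 92.019, so N ≈ 226000 × 92.019 = 2.07964×10^7.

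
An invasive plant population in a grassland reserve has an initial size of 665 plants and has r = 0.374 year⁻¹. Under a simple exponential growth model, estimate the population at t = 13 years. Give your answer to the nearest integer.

85973 plants

N(t) = N₀·e^(rt) = 665 × e^(0.374×13) = 665 × e^4.862.
e^4.862 ≈ 129.28, so N ≈ 665 × 129.28 = 85972.9.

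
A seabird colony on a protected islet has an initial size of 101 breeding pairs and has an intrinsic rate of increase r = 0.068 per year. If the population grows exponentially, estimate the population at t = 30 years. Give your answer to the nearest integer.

N(t) = N₀·e^(rt) = 101 × e^(0.068×30) = 101 × e^2.04.
e^2.04 ≈ 7.6906, so N ≈ 101 × 7.6906 = 776.752.

777 breeding pairs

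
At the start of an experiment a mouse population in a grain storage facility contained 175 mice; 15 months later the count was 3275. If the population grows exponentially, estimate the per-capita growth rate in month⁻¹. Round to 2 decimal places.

0.20 per month

From N(t) = N₀·e^(rt): e^(r·15) = 3275/175 = 18.714.
r·15 = ln(18.714) = 2.9293, so r = 2.9293/15 = 0.19529.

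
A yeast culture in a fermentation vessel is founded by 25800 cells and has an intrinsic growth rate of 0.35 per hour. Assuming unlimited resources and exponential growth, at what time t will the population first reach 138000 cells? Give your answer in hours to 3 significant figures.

Set N₀·e^(rt) = 138000: e^(0.35·t) = 138000/25800 = 5.3488.
0.35·t = ln(5.3488) = 1.6769, so t = 1.6769/0.35 = 4.7911.

4.79 hours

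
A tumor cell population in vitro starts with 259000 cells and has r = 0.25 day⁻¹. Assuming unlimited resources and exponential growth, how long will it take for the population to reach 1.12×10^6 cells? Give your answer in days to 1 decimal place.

5.9 days

Set N₀·e^(rt) = 1.12×10^6: e^(0.25·t) = 1.12×10^6/259000 = 4.3243.
0.25·t = ln(4.3243) = 1.4643, so t = 1.4643/0.25 = 5.857.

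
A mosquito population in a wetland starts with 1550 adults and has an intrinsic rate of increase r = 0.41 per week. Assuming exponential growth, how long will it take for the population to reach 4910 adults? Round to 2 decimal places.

Set N₀·e^(rt) = 4910: e^(0.41·t) = 4910/1550 = 3.1677.
0.41·t = ln(3.1677) = 1.153, so t = 1.153/0.41 = 2.8122.

2.81 weeks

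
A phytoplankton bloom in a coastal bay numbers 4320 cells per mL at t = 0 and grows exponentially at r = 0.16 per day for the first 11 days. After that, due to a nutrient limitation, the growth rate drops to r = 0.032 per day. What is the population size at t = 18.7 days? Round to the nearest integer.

Phase 1: N(11) = 4320·e^(0.16×11) = 4320·e^1.76 = 25109.7.
Phase 2 runs for 18.7 − 11 = 7.7 days at r = 0.032.
N(18.7) = 25109.7·e^(0.032×7.7) = 25109.7·e^0.2464 = 32125.7.

32126 cells per mL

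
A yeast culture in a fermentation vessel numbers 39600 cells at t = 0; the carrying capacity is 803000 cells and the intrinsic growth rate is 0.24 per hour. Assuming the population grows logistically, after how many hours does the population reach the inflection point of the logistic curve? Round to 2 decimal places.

Logistic growth is fastest at N = K/2 = 401500.
A = (K − N₀)/N₀ = 19.278. Set K/(1 + A·e^(−rt)) = K/2 → A·e^(−rt) = 1.
e^(−0.24t) = 1/19.278 = 0.0518732, so t = ln(19.278)/0.24 = 2.959/0.24 = 12.329.

12.33 hours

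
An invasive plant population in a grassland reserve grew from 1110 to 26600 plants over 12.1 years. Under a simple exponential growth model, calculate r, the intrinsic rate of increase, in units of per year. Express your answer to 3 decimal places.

0.263 per year

From N(t) = N₀·e^(rt): e^(r·12.1) = 26600/1110 = 23.964.
r·12.1 = ln(23.964) = 3.1766, so r = 3.1766/12.1 = 0.26252.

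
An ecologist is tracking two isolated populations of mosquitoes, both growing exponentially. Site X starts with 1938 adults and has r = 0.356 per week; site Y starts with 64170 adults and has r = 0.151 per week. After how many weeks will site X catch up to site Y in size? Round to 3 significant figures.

Set 1938·e^(0.356t) = 64170·e^(0.151t).
e^((0.356 − 0.151)t) = 64170/1938 → e^(0.205·t) = 33.111.
0.205·t = ln(33.111) = 3.4999, so t = 3.4999/0.205 = 17.073.

17.1 weeks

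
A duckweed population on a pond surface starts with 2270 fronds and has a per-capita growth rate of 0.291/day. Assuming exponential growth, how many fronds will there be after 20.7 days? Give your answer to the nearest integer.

937747 fronds

N(t) = N₀·e^(rt) = 2270 × e^(0.291×20.7) = 2270 × e^6.024.
e^6.024 ≈ 413.1, so N ≈ 2270 × 413.1 = 937747.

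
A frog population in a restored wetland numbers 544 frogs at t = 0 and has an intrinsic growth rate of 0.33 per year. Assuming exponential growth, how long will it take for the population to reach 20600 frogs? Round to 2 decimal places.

Set N₀·e^(rt) = 20600: e^(0.33·t) = 20600/544 = 37.868.
0.33·t = ln(37.868) = 3.6341, so t = 3.6341/0.33 = 11.012.

11.01 years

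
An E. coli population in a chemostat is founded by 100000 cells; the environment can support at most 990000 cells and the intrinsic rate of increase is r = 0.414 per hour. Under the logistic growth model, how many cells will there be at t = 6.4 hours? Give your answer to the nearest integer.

607717 cells

A = (K − N₀)/N₀ = (990000 − 100000)/100000 = 8.9.
N(t) = K/(1 + A·e^(−rt)) = 990000/(1 + 8.9×e^(−0.414×6.4)).
e^(−2.65) = 0.070679; denominator = 1 + 8.9×0.070679 = 1.629.
N = 990000/1.629 = 607717.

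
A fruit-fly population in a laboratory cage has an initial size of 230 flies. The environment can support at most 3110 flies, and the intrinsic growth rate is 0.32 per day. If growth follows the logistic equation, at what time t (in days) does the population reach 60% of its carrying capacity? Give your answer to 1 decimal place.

9.2 days

A = (K − N₀)/N₀ = (3110 − 230)/230 = 12.522.
Solve 3110/(1 + 12.522·e^(−0.32t)) = 1866: 1 + 12.522·e^(−0.32t) = 1.6667, so e^(−0.32t) = 0.0532407.
−0.32·t = ln(0.0532407) = -2.9329, so t = 2.9329/0.32 = 9.1654.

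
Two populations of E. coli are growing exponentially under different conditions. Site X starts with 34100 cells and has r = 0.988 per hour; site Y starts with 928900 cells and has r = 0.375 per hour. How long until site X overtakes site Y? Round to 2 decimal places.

Set 34100·e^(0.988t) = 928900·e^(0.375t).
e^((0.988 − 0.375)t) = 928900/34100 → e^(0.613·t) = 27.24.
0.613·t = ln(27.24) = 3.3047, so t = 3.3047/0.613 = 5.391.

5.39 hours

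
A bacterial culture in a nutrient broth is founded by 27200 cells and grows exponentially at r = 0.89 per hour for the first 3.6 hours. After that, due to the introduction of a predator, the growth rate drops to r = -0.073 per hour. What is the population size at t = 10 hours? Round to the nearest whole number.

Phase 1: N(3.6) = 27200·e^(0.89×3.6) = 27200·e^3.204 = 669959.
Phase 2 runs for 10 − 3.6 = 6.4 hours at r = -0.073.
N(10) = 669959·e^(-0.073×6.4) = 669959·e^-0.4672 = 419900.

419900 cells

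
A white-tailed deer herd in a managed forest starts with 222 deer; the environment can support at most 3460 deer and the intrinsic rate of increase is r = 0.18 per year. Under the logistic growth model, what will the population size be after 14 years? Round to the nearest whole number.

A = (K − N₀)/N₀ = (3460 − 222)/222 = 14.586.
N(t) = K/(1 + A·e^(−rt)) = 3460/(1 + 14.586×e^(−0.18×14)).
e^(−2.52) = 0.08046; denominator = 1 + 14.586×0.08046 = 2.1736.
N = 3460/2.1736 = 1591.87.

1592 deer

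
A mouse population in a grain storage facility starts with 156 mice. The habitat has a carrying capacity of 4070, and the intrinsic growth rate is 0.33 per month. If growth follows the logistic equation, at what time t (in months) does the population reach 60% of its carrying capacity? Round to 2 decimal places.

A = (K − N₀)/N₀ = (4070 − 156)/156 = 25.09.
Solve 4070/(1 + 25.09·e^(−0.33t)) = 2442: 1 + 25.09·e^(−0.33t) = 1.6667, so e^(−0.33t) = 0.0265713.
−0.33·t = ln(0.0265713) = -3.6279, so t = 3.6279/0.33 = 10.994.

10.99 months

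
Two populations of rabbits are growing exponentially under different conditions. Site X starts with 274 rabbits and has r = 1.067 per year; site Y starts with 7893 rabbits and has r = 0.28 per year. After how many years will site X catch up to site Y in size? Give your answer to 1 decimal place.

Set 274·e^(1.067t) = 7893·e^(0.28t).
e^((1.067 − 0.28)t) = 7893/274 → e^(0.787·t) = 28.807.
0.787·t = ln(28.807) = 3.3606, so t = 3.3606/0.787 = 4.2701.

4.3 years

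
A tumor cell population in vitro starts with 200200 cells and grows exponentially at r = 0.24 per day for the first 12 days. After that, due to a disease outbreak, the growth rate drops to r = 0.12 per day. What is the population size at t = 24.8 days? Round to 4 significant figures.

16570000 cells

Phase 1: N(12) = 200200·e^(0.24×12) = 200200·e^2.88 = 3.566417×10^6.
Phase 2 runs for 24.8 − 12 = 12.8 days at r = 0.12.
N(24.8) = 3.566417×10^6·e^(0.12×12.8) = 3.566417×10^6·e^1.536 = 1.656947×10^7.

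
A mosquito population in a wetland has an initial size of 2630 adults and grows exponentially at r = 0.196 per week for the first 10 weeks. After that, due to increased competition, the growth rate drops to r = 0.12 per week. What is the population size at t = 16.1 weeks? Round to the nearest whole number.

38822 adults

Phase 1: N(10) = 2630·e^(0.196×10) = 2630·e^1.96 = 18671.2.
Phase 2 runs for 16.1 − 10 = 6.1 weeks at r = 0.12.
N(16.1) = 18671.2·e^(0.12×6.1) = 18671.2·e^0.732 = 38821.9.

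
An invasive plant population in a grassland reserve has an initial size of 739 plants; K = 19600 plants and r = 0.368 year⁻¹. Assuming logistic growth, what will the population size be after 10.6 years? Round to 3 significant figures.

12900 plants

A = (K − N₀)/N₀ = (19600 − 739)/739 = 25.522.
N(t) = K/(1 + A·e^(−rt)) = 19600/(1 + 25.522×e^(−0.368×10.6)).
e^(−3.901) = 0.020226; denominator = 1 + 25.522×0.020226 = 1.5162.
N = 19600/1.5162 = 12927.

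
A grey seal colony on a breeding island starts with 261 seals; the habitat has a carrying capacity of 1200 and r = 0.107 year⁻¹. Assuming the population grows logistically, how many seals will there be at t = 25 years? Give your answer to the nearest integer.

A = (K − N₀)/N₀ = (1200 − 261)/261 = 3.5977.
N(t) = K/(1 + A·e^(−rt)) = 1200/(1 + 3.5977×e^(−0.107×25)).
e^(−2.675) = 0.068907; denominator = 1 + 3.5977×0.068907 = 1.2479.
N = 1200/1.2479 = 961.611.

962 seals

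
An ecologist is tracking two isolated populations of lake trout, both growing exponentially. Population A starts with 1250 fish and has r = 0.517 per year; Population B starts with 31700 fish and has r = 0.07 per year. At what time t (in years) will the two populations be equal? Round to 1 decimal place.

Set 1250·e^(0.517t) = 31700·e^(0.07t).
e^((0.517 − 0.07)t) = 31700/1250 → e^(0.447·t) = 25.36.
0.447·t = ln(25.36) = 3.2332, so t = 3.2332/0.447 = 7.233.

7.2 years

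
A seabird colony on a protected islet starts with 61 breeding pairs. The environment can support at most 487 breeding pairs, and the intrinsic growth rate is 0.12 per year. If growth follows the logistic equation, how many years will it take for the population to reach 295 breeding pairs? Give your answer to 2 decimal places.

A = (K − N₀)/N₀ = (487 − 61)/61 = 6.9836.
Solve 487/(1 + 6.9836·e^(−0.12t)) = 295: 1 + 6.9836·e^(−0.12t) = 1.6508, so e^(−0.12t) = 0.0931965.
−0.12·t = ln(0.0931965) = -2.373, so t = 2.373/0.12 = 19.775.

19.78 years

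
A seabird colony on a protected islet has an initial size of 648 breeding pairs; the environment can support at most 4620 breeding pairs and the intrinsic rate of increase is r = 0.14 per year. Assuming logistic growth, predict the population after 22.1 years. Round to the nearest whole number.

A = (K − N₀)/N₀ = (4620 − 648)/648 = 6.1296.
N(t) = K/(1 + A·e^(−rt)) = 4620/(1 + 6.1296×e^(−0.14×22.1)).
e^(−3.094) = 0.04532; denominator = 1 + 6.1296×0.04532 = 1.2778.
N = 4620/1.2778 = 3615.6.

3616 breeding pairs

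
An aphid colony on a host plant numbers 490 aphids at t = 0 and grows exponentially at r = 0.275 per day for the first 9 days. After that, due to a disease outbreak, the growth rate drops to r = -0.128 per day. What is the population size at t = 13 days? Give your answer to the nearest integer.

Phase 1: N(9) = 490·e^(0.275×9) = 490·e^2.475 = 5822.04.
Phase 2 runs for 13 − 9 = 4 days at r = -0.128.
N(13) = 5822.04·e^(-0.128×4) = 5822.04·e^-0.512 = 3489.12.

3489 aphids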